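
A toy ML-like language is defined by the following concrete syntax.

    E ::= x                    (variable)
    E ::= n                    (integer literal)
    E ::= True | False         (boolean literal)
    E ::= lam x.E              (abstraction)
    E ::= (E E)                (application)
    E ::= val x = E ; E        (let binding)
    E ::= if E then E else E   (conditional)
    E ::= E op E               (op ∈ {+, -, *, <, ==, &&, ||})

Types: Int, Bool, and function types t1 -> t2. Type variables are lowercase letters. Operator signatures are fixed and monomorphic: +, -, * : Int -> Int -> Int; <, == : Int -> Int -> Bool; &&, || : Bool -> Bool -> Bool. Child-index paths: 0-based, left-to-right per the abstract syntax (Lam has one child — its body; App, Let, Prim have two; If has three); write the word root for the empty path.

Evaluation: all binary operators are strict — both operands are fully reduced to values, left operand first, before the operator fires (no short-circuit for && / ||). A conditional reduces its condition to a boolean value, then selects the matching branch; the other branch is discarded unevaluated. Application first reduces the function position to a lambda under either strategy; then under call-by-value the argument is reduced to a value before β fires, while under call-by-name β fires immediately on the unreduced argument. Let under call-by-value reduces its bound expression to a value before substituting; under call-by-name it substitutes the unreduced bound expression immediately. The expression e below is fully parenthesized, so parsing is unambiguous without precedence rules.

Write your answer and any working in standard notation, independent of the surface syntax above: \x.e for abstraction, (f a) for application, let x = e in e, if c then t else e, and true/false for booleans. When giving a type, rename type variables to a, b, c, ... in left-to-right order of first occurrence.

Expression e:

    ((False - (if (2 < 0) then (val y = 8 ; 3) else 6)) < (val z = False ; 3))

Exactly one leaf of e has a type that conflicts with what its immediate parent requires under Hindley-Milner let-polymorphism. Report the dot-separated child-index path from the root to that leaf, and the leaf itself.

Working:
  unify Bool ~ Int
  FAIL: mismatch Bool ~ Int

Answer: 0.0 : false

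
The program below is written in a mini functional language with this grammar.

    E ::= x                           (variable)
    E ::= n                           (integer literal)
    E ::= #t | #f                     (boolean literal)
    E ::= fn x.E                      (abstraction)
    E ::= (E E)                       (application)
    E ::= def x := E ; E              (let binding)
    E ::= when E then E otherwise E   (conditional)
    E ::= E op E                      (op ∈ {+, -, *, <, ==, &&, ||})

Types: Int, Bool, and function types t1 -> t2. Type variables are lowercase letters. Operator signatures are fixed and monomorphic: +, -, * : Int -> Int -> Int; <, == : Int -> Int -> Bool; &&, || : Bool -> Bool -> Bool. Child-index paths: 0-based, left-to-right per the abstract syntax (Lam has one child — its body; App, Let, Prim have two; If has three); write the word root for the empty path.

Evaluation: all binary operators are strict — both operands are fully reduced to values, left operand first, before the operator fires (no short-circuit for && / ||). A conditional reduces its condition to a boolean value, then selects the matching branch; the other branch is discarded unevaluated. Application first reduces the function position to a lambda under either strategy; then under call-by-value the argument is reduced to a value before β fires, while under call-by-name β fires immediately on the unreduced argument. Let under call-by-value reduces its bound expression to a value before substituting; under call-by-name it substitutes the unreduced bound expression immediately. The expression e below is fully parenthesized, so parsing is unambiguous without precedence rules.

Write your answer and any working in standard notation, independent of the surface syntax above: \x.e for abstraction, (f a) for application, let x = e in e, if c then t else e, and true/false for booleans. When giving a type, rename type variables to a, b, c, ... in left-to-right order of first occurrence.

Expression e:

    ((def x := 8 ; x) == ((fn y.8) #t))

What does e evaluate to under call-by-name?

Answer: true

Working:
step 0: ((let x = 8 in x) == ((\y.8) true))
step 1: [let@0] (8 == ((\y.8) true))
step 2: [beta@1] (8 == 8)
step 3: [delta@root] true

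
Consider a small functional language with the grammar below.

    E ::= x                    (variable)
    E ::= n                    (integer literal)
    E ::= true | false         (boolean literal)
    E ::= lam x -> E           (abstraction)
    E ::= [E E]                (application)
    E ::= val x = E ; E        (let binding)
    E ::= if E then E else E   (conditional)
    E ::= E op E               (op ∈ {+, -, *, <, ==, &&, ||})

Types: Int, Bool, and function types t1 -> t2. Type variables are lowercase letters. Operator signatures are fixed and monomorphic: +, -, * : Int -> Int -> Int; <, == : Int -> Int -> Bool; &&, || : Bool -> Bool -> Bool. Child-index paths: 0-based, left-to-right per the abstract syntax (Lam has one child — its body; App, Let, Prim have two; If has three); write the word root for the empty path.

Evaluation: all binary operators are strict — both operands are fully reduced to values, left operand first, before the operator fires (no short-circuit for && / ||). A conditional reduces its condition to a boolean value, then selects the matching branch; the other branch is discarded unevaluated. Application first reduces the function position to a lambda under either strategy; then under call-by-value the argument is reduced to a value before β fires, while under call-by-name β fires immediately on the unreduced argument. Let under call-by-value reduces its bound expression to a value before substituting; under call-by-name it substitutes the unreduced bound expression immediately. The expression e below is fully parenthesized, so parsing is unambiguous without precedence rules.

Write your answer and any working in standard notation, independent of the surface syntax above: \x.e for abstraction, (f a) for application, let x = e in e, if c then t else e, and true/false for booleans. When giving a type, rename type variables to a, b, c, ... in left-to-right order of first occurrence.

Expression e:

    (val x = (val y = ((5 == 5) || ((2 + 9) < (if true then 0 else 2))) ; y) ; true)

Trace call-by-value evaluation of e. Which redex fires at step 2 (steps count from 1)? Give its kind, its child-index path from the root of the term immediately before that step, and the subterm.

Derivation:
step 0: (let x = (let y = ((5 == 5) || ((2 + 9) < (if true then 0 else 2))) in y) in true)
step 1: [delta@0.0.0] (let x = (let y = (true || ((2 + 9) < (if true then 0 else 2))) in y) in true)
step 2: [delta@0.0.1.0] (let x = (let y = (true || (11 < (if true then 0 else 2))) in y) in true)

Answer: delta at 0.0.1.0 : (2 + 9)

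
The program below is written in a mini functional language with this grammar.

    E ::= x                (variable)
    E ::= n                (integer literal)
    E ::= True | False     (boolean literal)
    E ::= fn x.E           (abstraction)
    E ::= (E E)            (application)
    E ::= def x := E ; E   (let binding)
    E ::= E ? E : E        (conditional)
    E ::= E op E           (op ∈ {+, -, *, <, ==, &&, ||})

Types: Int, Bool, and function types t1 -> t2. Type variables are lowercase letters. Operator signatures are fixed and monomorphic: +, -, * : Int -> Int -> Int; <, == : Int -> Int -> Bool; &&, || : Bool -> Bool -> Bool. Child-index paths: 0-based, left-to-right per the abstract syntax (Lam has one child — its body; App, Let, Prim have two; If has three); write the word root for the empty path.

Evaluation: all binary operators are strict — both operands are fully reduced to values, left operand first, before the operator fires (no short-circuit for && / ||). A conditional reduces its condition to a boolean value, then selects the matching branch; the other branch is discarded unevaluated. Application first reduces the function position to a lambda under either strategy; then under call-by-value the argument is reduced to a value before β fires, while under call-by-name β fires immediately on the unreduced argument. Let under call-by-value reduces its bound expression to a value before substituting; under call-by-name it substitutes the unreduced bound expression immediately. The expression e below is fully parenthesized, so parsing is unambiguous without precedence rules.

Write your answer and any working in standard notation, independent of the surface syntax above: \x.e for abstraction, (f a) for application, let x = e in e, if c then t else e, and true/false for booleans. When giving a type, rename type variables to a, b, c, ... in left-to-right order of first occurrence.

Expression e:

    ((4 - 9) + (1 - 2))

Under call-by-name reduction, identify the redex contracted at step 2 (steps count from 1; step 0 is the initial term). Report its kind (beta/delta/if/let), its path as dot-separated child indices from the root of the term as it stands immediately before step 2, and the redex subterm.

Trace:
step 0: ((4 - 9) + (1 - 2))
step 1: [delta@0] (-5 + (1 - 2))
step 2: [delta@1] (-5 + -1)

Answer: delta at 1 : (1 - 2)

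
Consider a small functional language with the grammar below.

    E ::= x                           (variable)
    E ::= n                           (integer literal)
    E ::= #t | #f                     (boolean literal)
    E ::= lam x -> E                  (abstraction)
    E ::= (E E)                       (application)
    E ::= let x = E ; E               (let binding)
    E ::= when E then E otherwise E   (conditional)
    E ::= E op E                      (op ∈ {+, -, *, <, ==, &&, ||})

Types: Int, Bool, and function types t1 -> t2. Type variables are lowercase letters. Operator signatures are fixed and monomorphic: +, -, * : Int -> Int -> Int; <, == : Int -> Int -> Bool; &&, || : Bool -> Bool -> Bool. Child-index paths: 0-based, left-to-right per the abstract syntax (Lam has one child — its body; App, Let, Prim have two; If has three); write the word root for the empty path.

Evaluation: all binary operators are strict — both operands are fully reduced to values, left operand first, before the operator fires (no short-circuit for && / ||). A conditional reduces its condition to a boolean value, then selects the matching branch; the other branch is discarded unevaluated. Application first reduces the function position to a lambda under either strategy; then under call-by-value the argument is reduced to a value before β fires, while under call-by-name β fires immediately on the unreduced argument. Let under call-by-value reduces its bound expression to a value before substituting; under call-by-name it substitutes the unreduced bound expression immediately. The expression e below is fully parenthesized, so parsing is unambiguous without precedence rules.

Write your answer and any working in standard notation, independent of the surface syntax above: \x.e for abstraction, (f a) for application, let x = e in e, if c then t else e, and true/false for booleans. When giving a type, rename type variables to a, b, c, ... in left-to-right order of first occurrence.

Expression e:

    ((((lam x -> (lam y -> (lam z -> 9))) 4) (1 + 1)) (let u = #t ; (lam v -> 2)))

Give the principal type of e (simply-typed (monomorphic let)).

Answer: Int

Derivation:
\z._ : c -> Int
\y._ : b -> c -> Int
\x._ : a -> b -> c -> Int
  unify a -> b -> c -> Int ~ Int -> d
  unify a ~ Int
  unify b -> c -> Int ~ d
_ _ : b -> c -> Int
  unify Int ~ Int
  unify Int ~ Int
  unify b -> c -> Int ~ Int -> e
  unify b ~ Int
  unify c -> Int ~ e
_ _ : c -> Int
let u : Bool
\v._ : f -> Int
  unify c -> Int ~ (f -> Int) -> g
  unify c ~ f -> Int
  unify Int ~ g
_ _ : Int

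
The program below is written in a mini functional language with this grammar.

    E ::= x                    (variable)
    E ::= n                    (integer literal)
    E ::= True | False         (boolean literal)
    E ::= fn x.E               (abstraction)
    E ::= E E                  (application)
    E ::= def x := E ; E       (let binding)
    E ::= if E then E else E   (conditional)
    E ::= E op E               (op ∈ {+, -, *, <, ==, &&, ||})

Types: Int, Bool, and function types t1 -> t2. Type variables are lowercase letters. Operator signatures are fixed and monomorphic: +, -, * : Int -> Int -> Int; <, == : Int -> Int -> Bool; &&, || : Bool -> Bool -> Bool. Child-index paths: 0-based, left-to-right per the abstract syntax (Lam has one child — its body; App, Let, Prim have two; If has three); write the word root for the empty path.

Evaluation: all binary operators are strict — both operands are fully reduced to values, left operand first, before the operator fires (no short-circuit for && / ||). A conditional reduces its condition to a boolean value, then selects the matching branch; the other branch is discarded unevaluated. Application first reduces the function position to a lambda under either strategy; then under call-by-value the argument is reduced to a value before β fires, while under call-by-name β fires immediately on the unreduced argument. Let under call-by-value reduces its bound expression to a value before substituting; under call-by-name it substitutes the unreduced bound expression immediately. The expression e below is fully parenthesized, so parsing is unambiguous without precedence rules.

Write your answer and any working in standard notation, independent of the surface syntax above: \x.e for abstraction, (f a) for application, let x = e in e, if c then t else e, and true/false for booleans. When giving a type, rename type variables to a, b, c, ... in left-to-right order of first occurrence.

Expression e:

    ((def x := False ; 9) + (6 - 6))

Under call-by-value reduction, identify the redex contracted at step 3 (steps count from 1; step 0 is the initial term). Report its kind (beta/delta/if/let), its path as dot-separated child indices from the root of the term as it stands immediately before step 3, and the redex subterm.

Working:
step 0: ((let x = false in 9) + (6 - 6))
step 1: [let@0] (9 + (6 - 6))
step 2: [delta@1] (9 + 0)
step 3: [delta@root] 9

Answer: delta at root : (9 + 0)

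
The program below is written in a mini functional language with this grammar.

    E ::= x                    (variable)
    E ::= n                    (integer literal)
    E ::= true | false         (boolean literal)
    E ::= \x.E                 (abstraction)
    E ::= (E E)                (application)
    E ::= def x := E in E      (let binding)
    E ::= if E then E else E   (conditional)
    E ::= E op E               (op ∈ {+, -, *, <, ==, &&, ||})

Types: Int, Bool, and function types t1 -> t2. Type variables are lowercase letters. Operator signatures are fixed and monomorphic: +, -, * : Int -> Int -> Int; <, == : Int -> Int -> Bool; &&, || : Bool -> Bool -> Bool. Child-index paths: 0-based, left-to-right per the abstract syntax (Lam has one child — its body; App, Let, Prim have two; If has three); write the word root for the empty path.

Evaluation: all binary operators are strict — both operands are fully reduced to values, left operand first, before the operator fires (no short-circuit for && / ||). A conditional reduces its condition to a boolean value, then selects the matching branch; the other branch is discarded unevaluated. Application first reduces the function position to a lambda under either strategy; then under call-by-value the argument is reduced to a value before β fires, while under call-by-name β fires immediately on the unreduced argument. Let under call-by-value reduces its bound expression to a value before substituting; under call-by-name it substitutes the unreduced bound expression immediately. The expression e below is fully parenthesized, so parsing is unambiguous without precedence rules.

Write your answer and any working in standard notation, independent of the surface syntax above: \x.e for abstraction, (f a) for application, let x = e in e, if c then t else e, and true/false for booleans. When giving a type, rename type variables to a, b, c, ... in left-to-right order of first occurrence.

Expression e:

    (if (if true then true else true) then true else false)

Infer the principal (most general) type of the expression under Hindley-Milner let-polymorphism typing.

Working:
  unify Bool ~ Bool
  unify Bool ~ Bool
  unify Bool ~ Bool
  unify Bool ~ Bool

Answer: Bool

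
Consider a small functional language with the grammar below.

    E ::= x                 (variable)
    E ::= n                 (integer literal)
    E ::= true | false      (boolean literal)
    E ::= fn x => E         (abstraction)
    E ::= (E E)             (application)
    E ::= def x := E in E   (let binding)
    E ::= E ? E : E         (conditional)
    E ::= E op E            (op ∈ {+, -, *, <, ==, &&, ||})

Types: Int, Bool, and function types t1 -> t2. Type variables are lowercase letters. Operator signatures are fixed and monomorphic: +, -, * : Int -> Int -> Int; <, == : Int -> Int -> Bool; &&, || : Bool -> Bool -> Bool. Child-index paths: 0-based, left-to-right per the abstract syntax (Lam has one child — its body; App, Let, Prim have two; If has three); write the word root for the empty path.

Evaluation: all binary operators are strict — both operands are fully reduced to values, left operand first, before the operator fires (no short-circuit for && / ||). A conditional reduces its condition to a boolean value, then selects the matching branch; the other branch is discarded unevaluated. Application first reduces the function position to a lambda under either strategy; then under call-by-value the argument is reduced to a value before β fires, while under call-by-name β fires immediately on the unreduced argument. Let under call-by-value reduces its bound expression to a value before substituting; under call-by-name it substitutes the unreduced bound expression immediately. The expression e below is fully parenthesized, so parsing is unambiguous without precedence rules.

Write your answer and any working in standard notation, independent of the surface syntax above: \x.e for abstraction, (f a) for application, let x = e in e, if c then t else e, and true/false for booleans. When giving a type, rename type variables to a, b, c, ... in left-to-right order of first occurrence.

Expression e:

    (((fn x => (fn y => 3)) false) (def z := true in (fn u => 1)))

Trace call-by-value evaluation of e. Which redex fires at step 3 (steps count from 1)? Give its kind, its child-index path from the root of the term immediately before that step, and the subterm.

Answer: beta at root : ((\y.3) (\u.1))

Trace:
step 0: (((\x.(\y.3)) false) (let z = true in (\u.1)))
step 1: [beta@0] ((\y.3) (let z = true in (\u.1)))
step 2: [let@1] ((\y.3) (\u.1))
step 3: [beta@root] 3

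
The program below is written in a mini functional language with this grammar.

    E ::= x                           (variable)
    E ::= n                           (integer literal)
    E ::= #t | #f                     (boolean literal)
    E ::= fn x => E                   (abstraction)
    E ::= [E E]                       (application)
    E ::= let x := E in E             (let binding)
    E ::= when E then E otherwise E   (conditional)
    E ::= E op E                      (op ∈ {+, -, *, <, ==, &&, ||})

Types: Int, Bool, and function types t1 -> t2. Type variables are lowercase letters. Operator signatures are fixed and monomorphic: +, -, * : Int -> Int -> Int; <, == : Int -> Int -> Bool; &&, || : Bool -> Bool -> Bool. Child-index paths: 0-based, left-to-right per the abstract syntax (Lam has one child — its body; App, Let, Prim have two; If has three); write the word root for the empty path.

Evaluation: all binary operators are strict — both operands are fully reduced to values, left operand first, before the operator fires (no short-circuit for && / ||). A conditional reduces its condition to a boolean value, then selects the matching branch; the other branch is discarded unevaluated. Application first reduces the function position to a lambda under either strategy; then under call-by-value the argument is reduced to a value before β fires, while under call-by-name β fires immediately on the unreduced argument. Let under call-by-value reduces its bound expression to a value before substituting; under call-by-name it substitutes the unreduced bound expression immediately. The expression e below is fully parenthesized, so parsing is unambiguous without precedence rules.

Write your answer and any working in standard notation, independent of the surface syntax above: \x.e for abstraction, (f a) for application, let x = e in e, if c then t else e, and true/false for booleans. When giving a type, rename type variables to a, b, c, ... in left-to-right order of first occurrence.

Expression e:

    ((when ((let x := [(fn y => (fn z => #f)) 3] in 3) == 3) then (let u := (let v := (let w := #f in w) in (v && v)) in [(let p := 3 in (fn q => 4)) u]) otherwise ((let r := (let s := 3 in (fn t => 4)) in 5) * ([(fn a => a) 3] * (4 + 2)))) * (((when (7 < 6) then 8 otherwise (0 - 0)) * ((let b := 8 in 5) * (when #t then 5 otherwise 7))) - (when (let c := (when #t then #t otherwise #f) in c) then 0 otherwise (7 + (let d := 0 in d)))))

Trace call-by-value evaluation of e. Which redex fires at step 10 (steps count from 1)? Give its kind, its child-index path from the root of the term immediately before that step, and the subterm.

Trace:
step 0: ((if ((let x = ((\y.(\z.false)) 3) in 3) == 3) then (let u = (let v = (let w = false in w) in (v && v)) in ((let p = 3 in (\q.4)) u)) else ((let r = (let s = 3 in (\t.4)) in 5) * (((\a.a) 3) * (4 + 2)))) * (((if (7 < 6) then 8 else (0 - 0)) * ((let b = 8 in 5) * (if true then 5 else 7))) - (if (let c = (if true then true else false) in c) then 0 else (7 + (let d = 0 in d)))))
step 1: [beta@0.0.0.0] ((if ((let x = (\z.false) in 3) == 3) then (let u = (let v = (let w = false in w) in (v && v)) in ((let p = 3 in (\q.4)) u)) else ((let r = (let s = 3 in (\t.4)) in 5) * (((\a.a) 3) * (4 + 2)))) * (((if (7 < 6) then 8 else (0 - 0)) * ((let b = 8 in 5) * (if true then 5 else 7))) - (if (let c = (if true then true else false) in c) then 0 else (7 + (let d = 0 in d)))))
step 2: [let@0.0.0] ((if (3 == 3) then (let u = (let v = (let w = false in w) in (v && v)) in ((let p = 3 in (\q.4)) u)) else ((let r = (let s = 3 in (\t.4)) in 5) * (((\a.a) 3) * (4 + 2)))) * (((if (7 < 6) then 8 else (0 - 0)) * ((let b = 8 in 5) * (if true then 5 else 7))) - (if (let c = (if true then true else false) in c) then 0 else (7 + (let d = 0 in d)))))
step 3: [delta@0.0] ((if true then (let u = (let v = (let w = false in w) in (v && v)) in ((let p = 3 in (\q.4)) u)) else ((let r = (let s = 3 in (\t.4)) in 5) * (((\a.a) 3) * (4 + 2)))) * (((if (7 < 6) then 8 else (0 - 0)) * ((let b = 8 in 5) * (if true then 5 else 7))) - (if (let c = (if true then true else false) in c) then 0 else (7 + (let d = 0 in d)))))
step 4: [if@0] ((let u = (let v = (let w = false in w) in (v && v)) in ((let p = 3 in (\q.4)) u)) * (((if (7 < 6) then 8 else (0 - 0)) * ((let b = 8 in 5) * (if true then 5 else 7))) - (if (let c = (if true then true else false) in c) then 0 else (7 + (let d = 0 in d)))))
step 5: [let@0.0.0] ((let u = (let v = false in (v && v)) in ((let p = 3 in (\q.4)) u)) * (((if (7 < 6) then 8 else (0 - 0)) * ((let b = 8 in 5) * (if true then 5 else 7))) - (if (let c = (if true then true else false) in c) then 0 else (7 + (let d = 0 in d)))))
step 6: [let@0.0] ((let u = (false && false) in ((let p = 3 in (\q.4)) u)) * (((if (7 < 6) then 8 else (0 - 0)) * ((let b = 8 in 5) * (if true then 5 else 7))) - (if (let c = (if true then true else false) in c) then 0 else (7 + (let d = 0 in d)))))
step 7: [delta@0.0] ((let u = false in ((let p = 3 in (\q.4)) u)) * (((if (7 < 6) then 8 else (0 - 0)) * ((let b = 8 in 5) * (if true then 5 else 7))) - (if (let c = (if true then true else false) in c) then 0 else (7 + (let d = 0 in d)))))
step 8: [let@0] (((let p = 3 in (\q.4)) false) * (((if (7 < 6) then 8 else (0 - 0)) * ((let b = 8 in 5) * (if true then 5 else 7))) - (if (let c = (if true then true else false) in c) then 0 else (7 + (let d = 0 in d)))))
step 9: [let@0.0] (((\q.4) false) * (((if (7 < 6) then 8 else (0 - 0)) * ((let b = 8 in 5) * (if true then 5 else 7))) - (if (let c = (if true then true else false) in c) then 0 else (7 + (let d = 0 in d)))))
step 10: [beta@0] (4 * (((if (7 < 6) then 8 else (0 - 0)) * ((let b = 8 in 5) * (if true then 5 else 7))) - (if (let c = (if true then true else false) in c) then 0 else (7 + (let d = 0 in d)))))

Answer: beta at 0 : ((\q.4) false)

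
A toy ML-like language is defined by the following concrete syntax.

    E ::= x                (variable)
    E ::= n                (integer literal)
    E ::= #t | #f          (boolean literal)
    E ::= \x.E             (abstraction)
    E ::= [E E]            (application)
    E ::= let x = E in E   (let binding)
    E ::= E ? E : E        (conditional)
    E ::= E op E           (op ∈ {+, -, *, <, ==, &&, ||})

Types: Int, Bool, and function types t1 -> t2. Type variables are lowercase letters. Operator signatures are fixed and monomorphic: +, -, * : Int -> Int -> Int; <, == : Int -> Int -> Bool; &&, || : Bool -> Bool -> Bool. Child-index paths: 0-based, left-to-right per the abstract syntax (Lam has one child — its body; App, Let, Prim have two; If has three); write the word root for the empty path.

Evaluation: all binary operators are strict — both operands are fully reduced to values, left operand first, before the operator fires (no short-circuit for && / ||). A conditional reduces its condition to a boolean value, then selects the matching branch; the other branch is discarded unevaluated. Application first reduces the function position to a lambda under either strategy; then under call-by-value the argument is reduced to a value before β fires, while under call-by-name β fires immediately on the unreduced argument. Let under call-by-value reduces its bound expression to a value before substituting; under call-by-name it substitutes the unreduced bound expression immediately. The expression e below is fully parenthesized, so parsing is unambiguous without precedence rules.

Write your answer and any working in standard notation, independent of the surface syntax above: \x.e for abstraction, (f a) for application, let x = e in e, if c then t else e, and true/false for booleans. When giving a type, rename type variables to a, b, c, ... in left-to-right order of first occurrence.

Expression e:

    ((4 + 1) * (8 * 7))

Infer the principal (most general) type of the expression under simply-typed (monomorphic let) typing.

Trace:
  unify Int ~ Int
  unify Int ~ Int
  unify Int ~ Int
  unify Int ~ Int
  unify Int ~ Int
  unify Int ~ Int

Answer: Int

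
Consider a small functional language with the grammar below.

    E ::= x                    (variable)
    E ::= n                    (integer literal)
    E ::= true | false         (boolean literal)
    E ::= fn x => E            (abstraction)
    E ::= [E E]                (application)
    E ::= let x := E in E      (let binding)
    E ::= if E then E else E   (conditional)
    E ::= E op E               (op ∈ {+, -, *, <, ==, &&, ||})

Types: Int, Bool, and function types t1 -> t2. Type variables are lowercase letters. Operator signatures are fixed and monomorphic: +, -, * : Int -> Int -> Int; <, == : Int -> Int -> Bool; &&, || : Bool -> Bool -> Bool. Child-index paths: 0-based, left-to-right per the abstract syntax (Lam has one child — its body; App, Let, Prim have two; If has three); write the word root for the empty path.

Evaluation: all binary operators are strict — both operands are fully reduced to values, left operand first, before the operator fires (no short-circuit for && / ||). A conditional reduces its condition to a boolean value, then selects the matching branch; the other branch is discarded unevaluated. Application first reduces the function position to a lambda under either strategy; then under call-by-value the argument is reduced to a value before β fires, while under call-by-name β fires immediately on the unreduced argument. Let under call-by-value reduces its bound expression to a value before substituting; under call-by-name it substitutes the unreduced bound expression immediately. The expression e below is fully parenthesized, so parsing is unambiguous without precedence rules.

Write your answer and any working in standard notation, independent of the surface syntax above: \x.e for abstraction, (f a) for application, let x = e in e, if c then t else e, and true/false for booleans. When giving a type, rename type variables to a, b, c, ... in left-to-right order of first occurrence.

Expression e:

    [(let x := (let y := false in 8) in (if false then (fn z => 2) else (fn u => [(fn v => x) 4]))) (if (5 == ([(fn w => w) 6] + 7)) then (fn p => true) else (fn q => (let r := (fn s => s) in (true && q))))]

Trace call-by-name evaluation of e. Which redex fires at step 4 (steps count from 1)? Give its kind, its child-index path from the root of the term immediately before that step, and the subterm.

Derivation:
step 0: ((let x = (let y = false in 8) in (if false then (\z.2) else (\u.((\v.x) 4)))) (if (5 == (((\w.w) 6) + 7)) then (\p.true) else (\q.(let r = (\s.s) in (true && q)))))
step 1: [let@0] ((if false then (\z.2) else (\u.((\v.(let y = false in 8)) 4))) (if (5 == (((\w.w) 6) + 7)) then (\p.true) else (\q.(let r = (\s.s) in (true && q)))))
step 2: [if@0] ((\u.((\v.(let y = false in 8)) 4)) (if (5 == (((\w.w) 6) + 7)) then (\p.true) else (\q.(let r = (\s.s) in (true && q)))))
step 3: [beta@root] ((\v.(let y = false in 8)) 4)
step 4: [beta@root] (let y = false in 8)

Answer: beta at root : ((\v.(let y = false in 8)) 4)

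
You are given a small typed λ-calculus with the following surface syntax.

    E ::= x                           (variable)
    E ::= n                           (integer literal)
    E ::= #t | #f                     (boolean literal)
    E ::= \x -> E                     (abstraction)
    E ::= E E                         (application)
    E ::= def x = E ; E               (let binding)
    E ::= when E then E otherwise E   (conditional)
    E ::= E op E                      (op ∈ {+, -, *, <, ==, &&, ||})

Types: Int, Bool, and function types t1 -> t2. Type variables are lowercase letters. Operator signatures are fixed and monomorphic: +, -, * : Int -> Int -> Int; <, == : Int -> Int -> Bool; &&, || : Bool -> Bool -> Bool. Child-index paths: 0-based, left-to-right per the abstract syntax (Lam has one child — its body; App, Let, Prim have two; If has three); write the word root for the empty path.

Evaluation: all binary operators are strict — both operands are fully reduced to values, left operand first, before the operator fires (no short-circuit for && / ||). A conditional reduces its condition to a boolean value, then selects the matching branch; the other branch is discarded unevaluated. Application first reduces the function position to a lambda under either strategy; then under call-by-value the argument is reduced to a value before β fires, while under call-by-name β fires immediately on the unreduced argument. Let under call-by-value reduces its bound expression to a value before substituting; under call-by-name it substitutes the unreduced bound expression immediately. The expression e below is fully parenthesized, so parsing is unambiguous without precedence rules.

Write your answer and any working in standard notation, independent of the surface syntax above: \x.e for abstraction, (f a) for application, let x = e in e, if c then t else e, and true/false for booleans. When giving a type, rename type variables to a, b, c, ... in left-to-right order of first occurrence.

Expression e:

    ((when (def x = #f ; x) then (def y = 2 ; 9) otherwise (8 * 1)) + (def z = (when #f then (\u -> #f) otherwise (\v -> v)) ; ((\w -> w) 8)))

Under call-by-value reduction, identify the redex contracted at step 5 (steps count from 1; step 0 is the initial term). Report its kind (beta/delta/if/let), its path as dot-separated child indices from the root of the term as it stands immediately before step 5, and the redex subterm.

Answer: let at 1 : (let z = (\v.v) in ((\w.w) 8))

Trace:
step 0: ((if (let x = false in x) then (let y = 2 in 9) else (8 * 1)) + (let z = (if false then (\u.false) else (\v.v)) in ((\w.w) 8)))
step 1: [let@0.0] ((if false then (let y = 2 in 9) else (8 * 1)) + (let z = (if false then (\u.false) else (\v.v)) in ((\w.w) 8)))
step 2: [if@0] ((8 * 1) + (let z = (if false then (\u.false) else (\v.v)) in ((\w.w) 8)))
step 3: [delta@0] (8 + (let z = (if false then (\u.false) else (\v.v)) in ((\w.w) 8)))
step 4: [if@1.0] (8 + (let z = (\v.v) in ((\w.w) 8)))
step 5: [let@1] (8 + ((\w.w) 8))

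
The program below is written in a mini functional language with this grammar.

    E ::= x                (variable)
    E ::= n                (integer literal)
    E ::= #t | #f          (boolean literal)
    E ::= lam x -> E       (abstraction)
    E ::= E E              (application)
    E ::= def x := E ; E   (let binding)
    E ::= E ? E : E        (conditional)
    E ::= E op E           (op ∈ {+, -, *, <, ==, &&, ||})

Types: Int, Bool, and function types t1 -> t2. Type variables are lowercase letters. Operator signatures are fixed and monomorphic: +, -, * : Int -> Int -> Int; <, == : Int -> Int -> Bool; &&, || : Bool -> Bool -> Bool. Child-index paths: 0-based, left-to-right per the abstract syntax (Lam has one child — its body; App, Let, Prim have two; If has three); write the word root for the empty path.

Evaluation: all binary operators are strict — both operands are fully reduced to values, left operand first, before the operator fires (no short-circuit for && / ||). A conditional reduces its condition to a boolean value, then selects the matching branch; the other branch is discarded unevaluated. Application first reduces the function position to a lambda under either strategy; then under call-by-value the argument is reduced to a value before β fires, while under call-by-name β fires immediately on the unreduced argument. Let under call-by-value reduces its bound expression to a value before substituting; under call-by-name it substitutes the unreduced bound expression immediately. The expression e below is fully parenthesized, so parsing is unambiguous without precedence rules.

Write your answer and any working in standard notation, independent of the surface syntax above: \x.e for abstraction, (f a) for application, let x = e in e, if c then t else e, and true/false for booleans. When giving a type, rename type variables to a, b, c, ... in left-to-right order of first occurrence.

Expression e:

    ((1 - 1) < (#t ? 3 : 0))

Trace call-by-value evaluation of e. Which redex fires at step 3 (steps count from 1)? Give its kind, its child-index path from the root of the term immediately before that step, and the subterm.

Answer: delta at root : (0 < 3)

Working:
step 0: ((1 - 1) < (if true then 3 else 0))
step 1: [delta@0] (0 < (if true then 3 else 0))
step 2: [if@1] (0 < 3)
step 3: [delta@root] true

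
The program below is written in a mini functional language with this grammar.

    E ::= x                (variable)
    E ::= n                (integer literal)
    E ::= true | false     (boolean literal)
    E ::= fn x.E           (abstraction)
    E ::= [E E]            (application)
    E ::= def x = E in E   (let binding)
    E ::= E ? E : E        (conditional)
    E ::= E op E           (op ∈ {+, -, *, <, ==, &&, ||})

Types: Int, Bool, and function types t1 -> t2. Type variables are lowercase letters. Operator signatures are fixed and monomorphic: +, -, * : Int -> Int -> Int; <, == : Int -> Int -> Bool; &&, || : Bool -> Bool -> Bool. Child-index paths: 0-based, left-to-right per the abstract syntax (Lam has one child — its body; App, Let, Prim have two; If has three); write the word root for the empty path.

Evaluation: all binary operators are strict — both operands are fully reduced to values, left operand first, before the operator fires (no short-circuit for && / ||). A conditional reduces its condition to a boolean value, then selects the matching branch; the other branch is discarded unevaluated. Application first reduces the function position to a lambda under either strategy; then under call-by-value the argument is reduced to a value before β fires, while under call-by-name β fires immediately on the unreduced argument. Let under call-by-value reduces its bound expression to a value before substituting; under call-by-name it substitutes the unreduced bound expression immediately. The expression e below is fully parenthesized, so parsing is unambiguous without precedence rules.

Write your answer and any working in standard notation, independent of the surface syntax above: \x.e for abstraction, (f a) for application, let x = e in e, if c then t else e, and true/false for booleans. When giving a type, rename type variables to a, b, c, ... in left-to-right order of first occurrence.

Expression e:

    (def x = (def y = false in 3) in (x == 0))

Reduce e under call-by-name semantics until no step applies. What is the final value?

Answer: false

Derivation:
step 0: (let x = (let y = false in 3) in (x == 0))
step 1: [let@root] ((let y = false in 3) == 0)
step 2: [let@0] (3 == 0)
step 3: [delta@root] false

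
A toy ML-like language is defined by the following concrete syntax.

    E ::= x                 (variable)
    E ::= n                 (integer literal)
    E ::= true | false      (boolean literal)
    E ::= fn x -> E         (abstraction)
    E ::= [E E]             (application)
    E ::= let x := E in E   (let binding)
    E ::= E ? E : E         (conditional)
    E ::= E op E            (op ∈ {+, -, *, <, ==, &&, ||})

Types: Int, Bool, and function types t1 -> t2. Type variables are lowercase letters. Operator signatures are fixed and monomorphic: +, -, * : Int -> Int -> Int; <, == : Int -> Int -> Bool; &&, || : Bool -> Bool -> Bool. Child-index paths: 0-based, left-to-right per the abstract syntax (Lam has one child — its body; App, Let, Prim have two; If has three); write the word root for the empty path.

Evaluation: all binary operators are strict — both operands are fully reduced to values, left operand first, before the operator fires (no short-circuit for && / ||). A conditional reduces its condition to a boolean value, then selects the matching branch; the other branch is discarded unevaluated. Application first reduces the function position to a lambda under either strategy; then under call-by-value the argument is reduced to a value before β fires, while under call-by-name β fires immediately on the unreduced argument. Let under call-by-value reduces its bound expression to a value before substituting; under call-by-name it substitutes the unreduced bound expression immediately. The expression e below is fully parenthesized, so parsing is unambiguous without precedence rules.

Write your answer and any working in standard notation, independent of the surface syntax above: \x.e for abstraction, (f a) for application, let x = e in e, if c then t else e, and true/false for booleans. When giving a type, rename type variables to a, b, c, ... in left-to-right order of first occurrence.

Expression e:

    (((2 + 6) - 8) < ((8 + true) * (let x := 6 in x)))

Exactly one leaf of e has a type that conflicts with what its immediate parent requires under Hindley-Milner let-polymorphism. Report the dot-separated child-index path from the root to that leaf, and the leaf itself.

Answer: 1.0.1 : true

Derivation:
  unify Int ~ Int
  unify Int ~ Int
  unify Int ~ Int
  unify Int ~ Int
  unify Int ~ Int
  unify Int ~ Int
  unify Bool ~ Int
  FAIL: mismatch Bool ~ Int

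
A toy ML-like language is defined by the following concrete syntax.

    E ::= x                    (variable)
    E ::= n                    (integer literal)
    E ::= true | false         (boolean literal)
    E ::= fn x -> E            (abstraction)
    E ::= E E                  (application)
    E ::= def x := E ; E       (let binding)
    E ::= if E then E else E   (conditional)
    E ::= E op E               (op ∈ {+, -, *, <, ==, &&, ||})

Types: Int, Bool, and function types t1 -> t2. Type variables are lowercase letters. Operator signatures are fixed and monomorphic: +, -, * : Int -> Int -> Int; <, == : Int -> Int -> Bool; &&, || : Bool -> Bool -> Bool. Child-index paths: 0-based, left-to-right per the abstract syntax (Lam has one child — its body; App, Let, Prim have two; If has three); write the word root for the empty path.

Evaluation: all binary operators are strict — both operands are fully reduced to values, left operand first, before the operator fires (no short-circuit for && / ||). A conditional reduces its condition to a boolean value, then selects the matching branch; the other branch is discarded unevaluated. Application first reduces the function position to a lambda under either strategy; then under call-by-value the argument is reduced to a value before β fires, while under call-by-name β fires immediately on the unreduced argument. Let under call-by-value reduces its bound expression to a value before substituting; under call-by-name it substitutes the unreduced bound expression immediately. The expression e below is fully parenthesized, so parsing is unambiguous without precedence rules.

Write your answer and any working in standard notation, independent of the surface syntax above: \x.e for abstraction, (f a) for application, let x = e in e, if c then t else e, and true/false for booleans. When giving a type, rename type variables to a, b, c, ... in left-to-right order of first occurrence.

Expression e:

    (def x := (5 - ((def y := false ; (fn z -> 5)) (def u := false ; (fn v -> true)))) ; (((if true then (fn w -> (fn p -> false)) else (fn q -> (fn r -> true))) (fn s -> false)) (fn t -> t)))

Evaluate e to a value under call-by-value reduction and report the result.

Answer: false

Trace:
step 0: (let x = (5 - ((let y = false in (\z.5)) (let u = false in (\v.true)))) in (((if true then (\w.(\p.false)) else (\q.(\r.true))) (\s.false)) (\t.t)))
step 1: [let@0.1.0] (let x = (5 - ((\z.5) (let u = false in (\v.true)))) in (((if true then (\w.(\p.false)) else (\q.(\r.true))) (\s.false)) (\t.t)))
step 2: [let@0.1.1] (let x = (5 - ((\z.5) (\v.true))) in (((if true then (\w.(\p.false)) else (\q.(\r.true))) (\s.false)) (\t.t)))
step 3: [beta@0.1] (let x = (5 - 5) in (((if true then (\w.(\p.false)) else (\q.(\r.true))) (\s.false)) (\t.t)))
step 4: [delta@0] (let x = 0 in (((if true then (\w.(\p.false)) else (\q.(\r.true))) (\s.false)) (\t.t)))
step 5: [let@root] (((if true then (\w.(\p.false)) else (\q.(\r.true))) (\s.false)) (\t.t))
step 6: [if@0.0] (((\w.(\p.false)) (\s.false)) (\t.t))
step 7: [beta@0] ((\p.false) (\t.t))
step 8: [beta@root] false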